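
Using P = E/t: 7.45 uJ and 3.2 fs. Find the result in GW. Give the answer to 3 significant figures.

(7.45 × 10^-6) / (3.2 × 10^-15) = 2.3281 × 10^9 W

2.33 GW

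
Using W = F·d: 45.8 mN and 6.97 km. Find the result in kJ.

45.8e-3 × 6.97e3 = 319.226 J

0.319226 kJ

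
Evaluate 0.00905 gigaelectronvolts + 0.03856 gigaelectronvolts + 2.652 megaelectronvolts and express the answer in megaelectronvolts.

50.262 megaelectronvolts

In megaelectronvolts:
  0.00905 gigaelectronvolts = 0.00905 × 10³ megaelectronvolts = 9.05
  0.03856 gigaelectronvolts = 0.03856 × 10³ megaelectronvolts = 38.56
  2.652 megaelectronvolts → 2.652
Sum: 9.05 + 38.56 + 2.652 = 50.262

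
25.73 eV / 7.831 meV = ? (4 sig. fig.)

3286

(25.73) / (7.831 × 10⁻³) = 3.2857 × 10³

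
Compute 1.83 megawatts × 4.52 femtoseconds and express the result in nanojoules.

8.2716 nanojoules

1.83 × 10⁶ × 4.52 × 10⁻¹⁵ = 8.2716 × 10⁻⁹ J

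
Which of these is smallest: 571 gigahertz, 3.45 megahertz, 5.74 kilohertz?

5.74 kilohertz

571 gigahertz = 571000000000 hertz
3.45 megahertz = 3450000 hertz
5.74 kilohertz = 5740 hertz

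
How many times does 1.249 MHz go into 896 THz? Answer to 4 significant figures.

717400000

(896e12) / (1.249e6) = 717.37e6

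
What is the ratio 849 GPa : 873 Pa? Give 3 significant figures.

973000000

(849e9) / (873) = 0.9725e9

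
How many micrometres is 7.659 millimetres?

milli = 10⁻³, micro = 10⁻⁶; factor is 10³.
7.659 × 10³ = 7659

7659 micrometres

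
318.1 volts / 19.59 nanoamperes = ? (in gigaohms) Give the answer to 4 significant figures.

(318.1) / (19.59 × 10^-9) = 16.2379 × 10^9 Ω

16.24 gigaohms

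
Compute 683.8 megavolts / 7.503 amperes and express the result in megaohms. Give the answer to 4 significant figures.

(683.8 × 10⁶) / (7.503) = 91.1369 × 10⁶ Ω

91.14 megaohms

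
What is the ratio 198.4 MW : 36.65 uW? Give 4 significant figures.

(198.4 × 10^6) / (36.65 × 10^-6) = 5.4134 × 10^12

5413000000000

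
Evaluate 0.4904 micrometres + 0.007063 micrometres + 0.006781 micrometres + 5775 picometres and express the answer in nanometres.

In nanometres:
  0.4904 micrometres = 0.4904e3 nanometres = 490.4
  0.007063 micrometres = 0.007063e3 nanometres = 7.063
  0.006781 micrometres = 0.006781e3 nanometres = 6.781
  5775 picometres = 5775e-3 nanometres = 5.775
Sum: 490.4 + 7.063 + 6.781 + 5.775 = 510.019

510.019 nanometres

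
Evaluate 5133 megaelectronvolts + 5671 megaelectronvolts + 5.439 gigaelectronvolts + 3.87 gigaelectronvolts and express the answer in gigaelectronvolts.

In gigaelectronvolts:
  5133 megaelectronvolts = 5133e-3 gigaelectronvolts = 5.133
  5671 megaelectronvolts = 5671e-3 gigaelectronvolts = 5.671
  5.439 gigaelectronvolts → 5.439
  3.87 gigaelectronvolts → 3.87
Sum: 5.133 + 5.671 + 5.439 + 3.87 = 20.113

20.113 gigaelectronvolts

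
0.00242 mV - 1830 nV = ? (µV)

0.59 µV

In µV:
  0.00242 mV = 0.00242 × 10³ µV = 2.42
  1830 nV = 1830 × 10⁻³ µV = 1.83
Difference: 2.42 - 1.83 = 0.59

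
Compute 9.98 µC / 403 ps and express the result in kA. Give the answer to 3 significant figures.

24.8 kA

(9.98 × 10⁻⁶) / (403 × 10⁻¹²) = 0.024764 × 10⁶ A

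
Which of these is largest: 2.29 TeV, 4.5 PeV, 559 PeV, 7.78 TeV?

559 PeV

2.29 TeV = 2290000000000 eV
4.5 PeV = 4500000000000000 eV
559 PeV = 559000000000000000 eV
7.78 TeV = 7780000000000 eV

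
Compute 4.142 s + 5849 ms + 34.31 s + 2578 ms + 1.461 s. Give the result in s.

48.34 s

In s:
  4.142 s → 4.142
  5849 ms = 5849 × 10⁻³ s = 5.849
  34.31 s → 34.31
  2578 ms = 2578 × 10⁻³ s = 2.578
  1.461 s → 1.461
Sum: 4.142 + 5.849 + 34.31 + 2.578 + 1.461 = 48.34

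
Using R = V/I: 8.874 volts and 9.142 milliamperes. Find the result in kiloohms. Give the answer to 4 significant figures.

(8.874) / (9.142e-3) = 0.970685e3 Ω

0.9707 kiloohms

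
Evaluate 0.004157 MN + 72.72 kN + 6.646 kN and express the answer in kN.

In kN:
  0.004157 MN = 0.004157 × 10³ kN = 4.157
  72.72 kN → 72.72
  6.646 kN → 6.646
Sum: 4.157 + 72.72 + 6.646 = 83.523

83.523 kN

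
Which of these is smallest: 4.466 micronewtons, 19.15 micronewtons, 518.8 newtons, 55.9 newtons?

4.466 micronewtons = 0.000004466 newtons
19.15 micronewtons = 0.00001915 newtons
518.8 newtons = 518.8 newtons
55.9 newtons = 55.9 newtons

4.466 micronewtons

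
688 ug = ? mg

0.688 mg

micro = 1e-6, milli = 1e-3; factor is 1e-3.
688 × 1e-3 = 0.688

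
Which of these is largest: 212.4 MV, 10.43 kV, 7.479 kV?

212.4 MV

212.4 MV = 212400000 V
10.43 kV = 10430 V
7.479 kV = 7479 V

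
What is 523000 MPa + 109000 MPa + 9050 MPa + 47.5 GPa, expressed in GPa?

In GPa:
  523000 MPa = 523000 × 10⁻³ GPa = 523
  109000 MPa = 109000 × 10⁻³ GPa = 109
  9050 MPa = 9050 × 10⁻³ GPa = 9.05
  47.5 GPa → 47.5
Sum: 523 + 109 + 9.05 + 47.5 = 688.55

688.55 GPa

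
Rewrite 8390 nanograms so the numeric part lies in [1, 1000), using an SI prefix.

= 8.39 × 10^-6 grams; 10^-6 is micro.

8.39 micrograms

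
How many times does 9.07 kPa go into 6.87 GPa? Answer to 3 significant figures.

(6.87 × 10⁹) / (9.07 × 10³) = 0.7574 × 10⁶

757000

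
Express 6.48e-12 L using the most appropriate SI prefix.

= 6.48e-12 L; 1e-12 is pico.

6.48 pL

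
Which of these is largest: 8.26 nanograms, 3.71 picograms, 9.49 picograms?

8.26 nanograms

8.26 nanograms = 0.00000000826 grams
3.71 picograms = 0.00000000000371 grams
9.49 picograms = 0.00000000000949 grams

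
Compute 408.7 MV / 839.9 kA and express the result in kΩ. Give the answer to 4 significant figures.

0.4866 kΩ

(408.7 × 10^6) / (839.9 × 10^3) = 0.486606 × 10^3 Ω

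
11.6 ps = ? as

11600000 as

pico = 10⁻¹², atto = 10⁻¹⁸; factor is 10⁶.
11.6 × 10⁶ = 11600000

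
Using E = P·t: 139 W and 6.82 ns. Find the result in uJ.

139 × 6.82 × 10⁻⁹ = 947.98 × 10⁻⁹ J

0.94798 uJ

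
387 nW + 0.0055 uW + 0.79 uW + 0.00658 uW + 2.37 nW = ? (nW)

In nW:
  387 nW → 387
  0.0055 uW = 0.0055e3 nW = 5.5
  0.79 uW = 0.79e3 nW = 790
  0.00658 uW = 0.00658e3 nW = 6.58
  2.37 nW → 2.37
Sum: 387 + 5.5 + 790 + 6.58 + 2.37 = 1191.45

1191.45 nW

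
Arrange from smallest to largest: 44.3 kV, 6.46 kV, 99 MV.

6.46 kV < 44.3 kV < 99 MV

44.3 kV = 44300 V
6.46 kV = 6460 V
99 MV = 99000000 V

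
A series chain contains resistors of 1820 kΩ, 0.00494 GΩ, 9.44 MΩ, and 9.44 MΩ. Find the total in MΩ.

In MΩ:
  1820 kΩ = 1820e-3 MΩ = 1.82
  0.00494 GΩ = 0.00494e3 MΩ = 4.94
  9.44 MΩ → 9.44
  9.44 MΩ → 9.44
Sum: 1.82 + 4.94 + 9.44 + 9.44 = 25.64

25.64 MΩ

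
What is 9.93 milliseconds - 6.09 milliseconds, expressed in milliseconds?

3.84 milliseconds

In milliseconds:
  9.93 milliseconds → 9.93
  6.09 milliseconds → 6.09
Difference: 9.93 - 6.09 = 3.84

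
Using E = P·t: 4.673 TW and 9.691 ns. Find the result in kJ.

45.286043 kJ

4.673 × 10^12 × 9.691 × 10^-9 = 45.286043 × 10^3 J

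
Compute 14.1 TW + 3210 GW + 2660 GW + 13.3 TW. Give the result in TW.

In TW:
  14.1 TW → 14.1
  3210 GW = 3210 × 10^-3 TW = 3.21
  2660 GW = 2660 × 10^-3 TW = 2.66
  13.3 TW → 13.3
Sum: 14.1 + 3.21 + 2.66 + 13.3 = 33.27

33.27 TW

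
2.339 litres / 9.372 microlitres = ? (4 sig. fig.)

(2.339) / (9.372e-6) = 0.24957e6

249600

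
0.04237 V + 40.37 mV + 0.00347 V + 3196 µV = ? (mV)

In mV:
  0.04237 V = 0.04237 × 10³ mV = 42.37
  40.37 mV → 40.37
  0.00347 V = 0.00347 × 10³ mV = 3.47
  3196 µV = 3196 × 10⁻³ mV = 3.196
Sum: 42.37 + 40.37 + 3.47 + 3.196 = 89.406

89.406 mV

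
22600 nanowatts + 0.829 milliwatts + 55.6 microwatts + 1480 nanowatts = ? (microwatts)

908.68 microwatts

In microwatts:
  22600 nanowatts = 22600e-3 microwatts = 22.6
  0.829 milliwatts = 0.829e3 microwatts = 829
  55.6 microwatts → 55.6
  1480 nanowatts = 1480e-3 microwatts = 1.48
Sum: 22.6 + 829 + 55.6 + 1.48 = 908.68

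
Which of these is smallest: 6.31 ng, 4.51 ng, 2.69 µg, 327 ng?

6.31 ng = 0.00000000631 g
4.51 ng = 0.00000000451 g
2.69 µg = 0.00000269 g
327 ng = 0.000000327 g

4.51 ng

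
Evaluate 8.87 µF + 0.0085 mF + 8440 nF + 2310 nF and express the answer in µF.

In µF:
  8.87 µF → 8.87
  0.0085 mF = 0.0085e3 µF = 8.5
  8440 nF = 8440e-3 µF = 8.44
  2310 nF = 2310e-3 µF = 2.31
Sum: 8.87 + 8.5 + 8.44 + 2.31 = 28.12

28.12 µF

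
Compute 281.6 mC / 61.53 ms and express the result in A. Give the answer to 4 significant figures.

4.577 A

(281.6 × 10⁻³) / (61.53 × 10⁻³) = 4.57663 A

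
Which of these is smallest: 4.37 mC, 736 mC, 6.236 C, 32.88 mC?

4.37 mC = 0.00437 C
736 mC = 0.736 C
6.236 C = 6.236 C
32.88 mC = 0.03288 C

4.37 mC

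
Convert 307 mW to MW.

0.000000307 MW

milli = 10⁻³, mega = 10⁶; factor is 10⁻⁹.
307 × 10⁻⁹ = 0.000000307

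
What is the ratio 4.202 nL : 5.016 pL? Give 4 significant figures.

(4.202 × 10⁻⁹) / (5.016 × 10⁻¹²) = 0.83772 × 10³

837.7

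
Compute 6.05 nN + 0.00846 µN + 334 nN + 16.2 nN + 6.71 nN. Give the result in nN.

In nN:
  6.05 nN → 6.05
  0.00846 µN = 0.00846 × 10^3 nN = 8.46
  334 nN → 334
  16.2 nN → 16.2
  6.71 nN → 6.71
Sum: 6.05 + 8.46 + 334 + 16.2 + 6.71 = 371.42

371.42 nN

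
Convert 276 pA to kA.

pico = 10^-12, kilo = 10^3; factor is 10^-15.
276 × 10^-15 = 0.000000000000276

0.000000000000276 kA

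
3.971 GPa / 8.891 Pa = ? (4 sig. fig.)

446600000

(3.971 × 10^9) / (8.891) = 0.44663 × 10^9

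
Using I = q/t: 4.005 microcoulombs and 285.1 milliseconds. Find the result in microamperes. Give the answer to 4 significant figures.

(4.005 × 10⁻⁶) / (285.1 × 10⁻³) = 0.0140477 × 10⁻³ A

14.05 microamperes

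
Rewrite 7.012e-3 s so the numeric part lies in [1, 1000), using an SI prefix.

7.012 ms

= 7.012e-3 s; 1e-3 is milli.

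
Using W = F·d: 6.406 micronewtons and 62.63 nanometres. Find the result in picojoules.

0.40120778 picojoules

6.406 × 10^-6 × 62.63 × 10^-9 = 401.20778 × 10^-15 J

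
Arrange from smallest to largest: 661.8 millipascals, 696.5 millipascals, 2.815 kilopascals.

661.8 millipascals = 0.6618 pascals
696.5 millipascals = 0.6965 pascals
2.815 kilopascals = 2815 pascals

661.8 millipascals < 696.5 millipascals < 2.815 kilopascals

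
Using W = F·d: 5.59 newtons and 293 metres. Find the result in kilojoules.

5.59 × 293 = 1637.87 J

1.63787 kilojoules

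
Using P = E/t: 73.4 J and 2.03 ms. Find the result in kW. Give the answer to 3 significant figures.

(73.4) / (2.03 × 10^-3) = 36.158 × 10^3 W

36.2 kW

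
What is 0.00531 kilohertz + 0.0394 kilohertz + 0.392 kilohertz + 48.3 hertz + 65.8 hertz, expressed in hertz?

In hertz:
  0.00531 kilohertz = 0.00531 × 10³ hertz = 5.31
  0.0394 kilohertz = 0.0394 × 10³ hertz = 39.4
  0.392 kilohertz = 0.392 × 10³ hertz = 392
  48.3 hertz → 48.3
  65.8 hertz → 65.8
Sum: 5.31 + 39.4 + 392 + 48.3 + 65.8 = 550.81

550.81 hertz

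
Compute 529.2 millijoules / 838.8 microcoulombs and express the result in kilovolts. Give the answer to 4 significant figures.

0.6309 kilovolts

(529.2 × 10^-3) / (838.8 × 10^-6) = 0.630901 × 10^3 V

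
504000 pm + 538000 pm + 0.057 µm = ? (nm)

In nm:
  504000 pm = 504000 × 10^-3 nm = 504
  538000 pm = 538000 × 10^-3 nm = 538
  0.057 µm = 0.057 × 10^3 nm = 57
Sum: 504 + 538 + 57 = 1099

1099 nm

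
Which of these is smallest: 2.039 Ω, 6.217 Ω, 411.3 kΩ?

2.039 Ω

2.039 Ω = 2.039 Ω
6.217 Ω = 6.217 Ω
411.3 kΩ = 411300 Ω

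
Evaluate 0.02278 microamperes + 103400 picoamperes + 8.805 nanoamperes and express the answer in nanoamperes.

In nanoamperes:
  0.02278 microamperes = 0.02278 × 10^3 nanoamperes = 22.78
  103400 picoamperes = 103400 × 10^-3 nanoamperes = 103.4
  8.805 nanoamperes → 8.805
Sum: 22.78 + 103.4 + 8.805 = 134.985

134.985 nanoamperes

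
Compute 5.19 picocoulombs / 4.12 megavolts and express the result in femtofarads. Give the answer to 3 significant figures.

0.00126 femtofarads

(5.19 × 10^-12) / (4.12 × 10^6) = 1.2597 × 10^-18 F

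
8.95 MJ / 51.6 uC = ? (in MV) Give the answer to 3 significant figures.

(8.95 × 10^6) / (51.6 × 10^-6) = 0.17345 × 10^12 V

173000 MV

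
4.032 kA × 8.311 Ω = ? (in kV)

4.032 × 10³ × 8.311 = 33.509952 × 10³ V

33.509952 kV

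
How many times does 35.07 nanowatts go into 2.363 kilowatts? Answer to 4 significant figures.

(2.363 × 10^3) / (35.07 × 10^-9) = 0.06738 × 10^12

67380000000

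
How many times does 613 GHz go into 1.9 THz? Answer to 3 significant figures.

(1.9 × 10¹²) / (613 × 10⁹) = 0.0031 × 10³

3.10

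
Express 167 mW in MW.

0.000000167 MW

milli = 10⁻³, mega = 10⁶; factor is 10⁻⁹.
167 × 10⁻⁹ = 0.000000167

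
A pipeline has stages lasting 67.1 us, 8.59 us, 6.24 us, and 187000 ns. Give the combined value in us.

In us:
  67.1 us → 67.1
  8.59 us → 8.59
  6.24 us → 6.24
  187000 ns = 187000 × 10⁻³ us = 187
Sum: 67.1 + 8.59 + 6.24 + 187 = 268.93

268.93 us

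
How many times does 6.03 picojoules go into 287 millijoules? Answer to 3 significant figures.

(287e-3) / (6.03e-12) = 47.6e9

47600000000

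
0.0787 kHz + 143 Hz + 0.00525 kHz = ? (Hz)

In Hz:
  0.0787 kHz = 0.0787 × 10³ Hz = 78.7
  143 Hz → 143
  0.00525 kHz = 0.00525 × 10³ Hz = 5.25
Sum: 78.7 + 143 + 5.25 = 226.95

226.95 Hz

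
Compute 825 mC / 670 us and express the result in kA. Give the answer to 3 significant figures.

(825e-3) / (670e-6) = 1.2313e3 A

1.23 kA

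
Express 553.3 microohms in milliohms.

0.5533 milliohms

micro = 10^-6, milli = 10^-3; factor is 10^-3.
553.3 × 10^-3 = 0.5533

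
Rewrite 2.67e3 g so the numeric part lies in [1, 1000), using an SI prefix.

= 2.67e3 g; 1e3 is kilo.

2.67 kg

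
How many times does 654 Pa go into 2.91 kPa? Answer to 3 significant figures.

(2.91 × 10³) / (654) = 0.00445 × 10³

4.45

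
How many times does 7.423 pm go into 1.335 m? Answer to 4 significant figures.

179800000000

(1.335) / (7.423 × 10⁻¹²) = 0.17985 × 10¹²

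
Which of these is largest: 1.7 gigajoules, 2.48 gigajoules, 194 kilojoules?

1.7 gigajoules = 1700000000 joules
2.48 gigajoules = 2480000000 joules
194 kilojoules = 194000 joules

2.48 gigajoules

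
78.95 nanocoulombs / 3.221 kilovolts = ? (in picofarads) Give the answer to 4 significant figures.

24.51 picofarads

(78.95 × 10⁻⁹) / (3.221 × 10³) = 24.511 × 10⁻¹² F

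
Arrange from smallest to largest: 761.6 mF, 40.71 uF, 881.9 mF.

40.71 uF < 761.6 mF < 881.9 mF

761.6 mF = 0.7616 F
40.71 uF = 0.00004071 F
881.9 mF = 0.8819 F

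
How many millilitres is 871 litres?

871000 millilitres

(no prefix) = 1e0, milli = 1e-3; factor is 1e3.
871 × 1e3 = 871000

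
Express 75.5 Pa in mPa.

(no prefix) = 1e0, milli = 1e-3; factor is 1e3.
75.5 × 1e3 = 75500

75500 mPa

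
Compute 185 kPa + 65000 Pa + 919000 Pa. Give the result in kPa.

In kPa:
  185 kPa → 185
  65000 Pa = 65000 × 10^-3 kPa = 65
  919000 Pa = 919000 × 10^-3 kPa = 919
Sum: 185 + 65 + 919 = 1169

1169 kPa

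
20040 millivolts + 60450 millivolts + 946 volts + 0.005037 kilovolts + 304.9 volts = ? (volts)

In volts:
  20040 millivolts = 20040 × 10^-3 volts = 20.04
  60450 millivolts = 60450 × 10^-3 volts = 60.45
  946 volts → 946
  0.005037 kilovolts = 0.005037 × 10^3 volts = 5.037
  304.9 volts → 304.9
Sum: 20.04 + 60.45 + 946 + 5.037 + 304.9 = 1336.427

1336.427 volts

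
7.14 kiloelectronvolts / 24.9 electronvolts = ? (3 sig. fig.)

(7.14e3) / (24.9) = 0.2867e3

287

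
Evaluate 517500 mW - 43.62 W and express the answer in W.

473.88 W

In W:
  517500 mW = 517500 × 10^-3 W = 517.5
  43.62 W → 43.62
Difference: 517.5 - 43.62 = 473.88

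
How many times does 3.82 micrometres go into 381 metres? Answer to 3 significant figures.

(381) / (3.82 × 10^-6) = 99.74 × 10^6

99700000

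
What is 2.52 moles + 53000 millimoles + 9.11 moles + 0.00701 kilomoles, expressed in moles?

71.64 moles

In moles:
  2.52 moles → 2.52
  53000 millimoles = 53000e-3 moles = 53
  9.11 moles → 9.11
  0.00701 kilomoles = 0.00701e3 moles = 7.01
Sum: 2.52 + 53 + 9.11 + 7.01 = 71.64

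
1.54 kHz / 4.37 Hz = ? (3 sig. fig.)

(1.54e3) / (4.37) = 0.3524e3

352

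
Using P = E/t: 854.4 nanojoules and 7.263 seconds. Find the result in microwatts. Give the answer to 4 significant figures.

(854.4e-9) / (7.263) = 117.637e-9 W

0.1176 microwatts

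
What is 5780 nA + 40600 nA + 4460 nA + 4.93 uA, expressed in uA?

55.77 uA

In uA:
  5780 nA = 5780 × 10^-3 uA = 5.78
  40600 nA = 40600 × 10^-3 uA = 40.6
  4460 nA = 4460 × 10^-3 uA = 4.46
  4.93 uA → 4.93
Sum: 5.78 + 40.6 + 4.46 + 4.93 = 55.77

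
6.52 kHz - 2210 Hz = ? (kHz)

4.31 kHz

In kHz:
  6.52 kHz → 6.52
  2210 Hz = 2210 × 10⁻³ kHz = 2.21
Difference: 6.52 - 2.21 = 4.31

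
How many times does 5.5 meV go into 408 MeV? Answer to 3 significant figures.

(408 × 10^6) / (5.5 × 10^-3) = 74.18 × 10^9

74200000000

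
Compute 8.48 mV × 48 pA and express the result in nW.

0.00040704 nW

8.48e-3 × 48e-12 = 407.04e-15 W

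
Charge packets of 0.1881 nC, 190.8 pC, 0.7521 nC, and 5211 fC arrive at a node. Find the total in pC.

1136.211 pC

In pC:
  0.1881 nC = 0.1881e3 pC = 188.1
  190.8 pC → 190.8
  0.7521 nC = 0.7521e3 pC = 752.1
  5211 fC = 5211e-3 pC = 5.211
Sum: 188.1 + 190.8 + 752.1 + 5.211 = 1136.211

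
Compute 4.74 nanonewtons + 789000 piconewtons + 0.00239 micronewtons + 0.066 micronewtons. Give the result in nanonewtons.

In nanonewtons:
  4.74 nanonewtons → 4.74
  789000 piconewtons = 789000e-3 nanonewtons = 789
  0.00239 micronewtons = 0.00239e3 nanonewtons = 2.39
  0.066 micronewtons = 0.066e3 nanonewtons = 66
Sum: 4.74 + 789 + 2.39 + 66 = 862.13

862.13 nanonewtons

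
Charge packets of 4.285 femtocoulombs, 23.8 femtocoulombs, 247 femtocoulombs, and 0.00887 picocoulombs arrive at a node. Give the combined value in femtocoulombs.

283.955 femtocoulombs

In femtocoulombs:
  4.285 femtocoulombs → 4.285
  23.8 femtocoulombs → 23.8
  247 femtocoulombs → 247
  0.00887 picocoulombs = 0.00887 × 10^3 femtocoulombs = 8.87
Sum: 4.285 + 23.8 + 247 + 8.87 = 283.955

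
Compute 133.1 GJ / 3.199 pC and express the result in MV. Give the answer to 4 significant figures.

41610000000000000 MV

(133.1 × 10^9) / (3.199 × 10^-12) = 41.6068 × 10^21 V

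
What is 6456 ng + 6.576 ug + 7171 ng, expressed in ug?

In ug:
  6456 ng = 6456 × 10⁻³ ug = 6.456
  6.576 ug → 6.576
  7171 ng = 7171 × 10⁻³ ug = 7.171
Sum: 6.456 + 6.576 + 7.171 = 20.203

20.203 ug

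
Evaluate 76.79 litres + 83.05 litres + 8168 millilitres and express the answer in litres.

In litres:
  76.79 litres → 76.79
  83.05 litres → 83.05
  8168 millilitres = 8168 × 10^-3 litres = 8.168
Sum: 76.79 + 83.05 + 8.168 = 168.008

168.008 litres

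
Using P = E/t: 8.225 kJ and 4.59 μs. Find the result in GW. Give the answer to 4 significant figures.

(8.225 × 10³) / (4.59 × 10⁻⁶) = 1.79194 × 10⁹ W

1.792 GW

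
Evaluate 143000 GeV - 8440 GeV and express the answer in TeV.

In TeV:
  143000 GeV = 143000 × 10^-3 TeV = 143
  8440 GeV = 8440 × 10^-3 TeV = 8.44
Difference: 143 - 8.44 = 134.56

134.56 TeV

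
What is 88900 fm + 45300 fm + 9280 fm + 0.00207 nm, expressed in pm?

145.55 pm

In pm:
  88900 fm = 88900e-3 pm = 88.9
  45300 fm = 45300e-3 pm = 45.3
  9280 fm = 9280e-3 pm = 9.28
  0.00207 nm = 0.00207e3 pm = 2.07
Sum: 88.9 + 45.3 + 9.28 + 2.07 = 145.55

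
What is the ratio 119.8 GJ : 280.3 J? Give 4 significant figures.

427400000

(119.8 × 10^9) / (280.3) = 0.4274 × 10^9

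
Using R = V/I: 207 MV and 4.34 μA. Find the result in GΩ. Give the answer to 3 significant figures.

(207e6) / (4.34e-6) = 47.696e12 Ω

47700 GΩ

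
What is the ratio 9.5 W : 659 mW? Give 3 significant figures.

14.4

(9.5) / (659 × 10^-3) = 0.01442 × 10^3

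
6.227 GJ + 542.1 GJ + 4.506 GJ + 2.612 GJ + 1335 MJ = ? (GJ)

In GJ:
  6.227 GJ → 6.227
  542.1 GJ → 542.1
  4.506 GJ → 4.506
  2.612 GJ → 2.612
  1335 MJ = 1335e-3 GJ = 1.335
Sum: 6.227 + 542.1 + 4.506 + 2.612 + 1.335 = 556.78

556.78 GJ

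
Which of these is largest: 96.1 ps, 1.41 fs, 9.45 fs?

96.1 ps

96.1 ps = 0.0000000000961 s
1.41 fs = 0.00000000000000141 s
9.45 fs = 0.00000000000000945 s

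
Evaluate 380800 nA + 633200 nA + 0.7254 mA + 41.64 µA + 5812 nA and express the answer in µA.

In µA:
  380800 nA = 380800e-3 µA = 380.8
  633200 nA = 633200e-3 µA = 633.2
  0.7254 mA = 0.7254e3 µA = 725.4
  41.64 µA → 41.64
  5812 nA = 5812e-3 µA = 5.812
Sum: 380.8 + 633.2 + 725.4 + 41.64 + 5.812 = 1786.852

1786.852 µA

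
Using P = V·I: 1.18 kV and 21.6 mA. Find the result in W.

1.18 × 10³ × 21.6 × 10⁻³ = 25.488 W

25.488 W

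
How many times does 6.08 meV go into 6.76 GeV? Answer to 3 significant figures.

(6.76 × 10⁹) / (6.08 × 10⁻³) = 1.112 × 10¹²

1110000000000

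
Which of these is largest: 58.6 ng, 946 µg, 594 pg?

946 µg

58.6 ng = 0.0000000586 g
946 µg = 0.000946 g
594 pg = 0.000000000594 g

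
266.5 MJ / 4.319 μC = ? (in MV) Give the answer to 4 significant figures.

61700000 MV

(266.5 × 10^6) / (4.319 × 10^-6) = 61.7041 × 10^12 V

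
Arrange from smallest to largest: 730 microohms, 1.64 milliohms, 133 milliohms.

730 microohms < 1.64 milliohms < 133 milliohms

730 microohms = 0.00073 ohms
1.64 milliohms = 0.00164 ohms
133 milliohms = 0.133 ohms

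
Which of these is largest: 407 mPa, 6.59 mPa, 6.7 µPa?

407 mPa = 0.407 Pa
6.59 mPa = 0.00659 Pa
6.7 µPa = 0.0000067 Pa

407 mPa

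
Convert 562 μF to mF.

micro = 10⁻⁶, milli = 10⁻³; factor is 10⁻³.
562 × 10⁻³ = 0.562

0.562 mF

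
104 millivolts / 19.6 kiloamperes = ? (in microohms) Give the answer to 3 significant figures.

(104e-3) / (19.6e3) = 5.3061e-6 Ω

5.31 microohms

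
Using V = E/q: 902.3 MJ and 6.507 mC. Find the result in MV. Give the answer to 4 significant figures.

(902.3 × 10^6) / (6.507 × 10^-3) = 138.666 × 10^9 V

138700 MV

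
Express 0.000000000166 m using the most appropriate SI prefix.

= 166 × 10^-12 m; 10^-12 is pico.

166 pm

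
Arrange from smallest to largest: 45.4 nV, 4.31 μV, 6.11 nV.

6.11 nV < 45.4 nV < 4.31 μV

45.4 nV = 0.0000000454 V
4.31 μV = 0.00000431 V
6.11 nV = 0.00000000611 V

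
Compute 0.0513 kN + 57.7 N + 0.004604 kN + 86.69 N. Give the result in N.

In N:
  0.0513 kN = 0.0513e3 N = 51.3
  57.7 N → 57.7
  0.004604 kN = 0.004604e3 N = 4.604
  86.69 N → 86.69
Sum: 51.3 + 57.7 + 4.604 + 86.69 = 200.294

200.294 N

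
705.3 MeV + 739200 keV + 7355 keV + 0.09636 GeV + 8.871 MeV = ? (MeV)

1557.086 MeV

In MeV:
  705.3 MeV → 705.3
  739200 keV = 739200 × 10^-3 MeV = 739.2
  7355 keV = 7355 × 10^-3 MeV = 7.355
  0.09636 GeV = 0.09636 × 10^3 MeV = 96.36
  8.871 MeV → 8.871
Sum: 705.3 + 739.2 + 7.355 + 96.36 + 8.871 = 1557.086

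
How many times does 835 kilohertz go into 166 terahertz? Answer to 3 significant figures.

(166 × 10¹²) / (835 × 10³) = 0.1988 × 10⁹

199000000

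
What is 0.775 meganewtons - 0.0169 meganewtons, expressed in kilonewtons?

758.1 kilonewtons

In kilonewtons:
  0.775 meganewtons = 0.775 × 10^3 kilonewtons = 775
  0.0169 meganewtons = 0.0169 × 10^3 kilonewtons = 16.9
Difference: 775 - 16.9 = 758.1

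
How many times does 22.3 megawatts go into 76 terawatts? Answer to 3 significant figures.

3410000

(76e12) / (22.3e6) = 3.408e6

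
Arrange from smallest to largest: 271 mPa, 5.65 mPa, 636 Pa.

5.65 mPa < 271 mPa < 636 Pa

271 mPa = 0.271 Pa
5.65 mPa = 0.00565 Pa
636 Pa = 636 Pa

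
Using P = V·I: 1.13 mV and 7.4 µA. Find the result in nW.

1.13e-3 × 7.4e-6 = 8.362e-9 W

8.362 nW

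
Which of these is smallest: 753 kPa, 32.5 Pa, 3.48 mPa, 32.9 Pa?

753 kPa = 753000 Pa
32.5 Pa = 32.5 Pa
3.48 mPa = 0.00348 Pa
32.9 Pa = 32.9 Pa

3.48 mPa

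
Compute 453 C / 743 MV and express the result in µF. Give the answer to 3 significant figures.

0.610 µF

(453) / (743 × 10^6) = 0.60969 × 10^-6 F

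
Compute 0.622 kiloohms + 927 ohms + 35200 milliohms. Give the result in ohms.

In ohms:
  0.622 kiloohms = 0.622 × 10^3 ohms = 622
  927 ohms → 927
  35200 milliohms = 35200 × 10^-3 ohms = 35.2
Sum: 622 + 927 + 35.2 = 1584.2

1584.2 ohms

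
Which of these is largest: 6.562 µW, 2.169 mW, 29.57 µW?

2.169 mW

6.562 µW = 0.000006562 W
2.169 mW = 0.002169 W
29.57 µW = 0.00002957 W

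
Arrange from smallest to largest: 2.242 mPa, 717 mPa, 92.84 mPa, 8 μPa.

8 μPa < 2.242 mPa < 92.84 mPa < 717 mPa

2.242 mPa = 0.002242 Pa
717 mPa = 0.717 Pa
92.84 mPa = 0.09284 Pa
8 μPa = 0.000008 Pa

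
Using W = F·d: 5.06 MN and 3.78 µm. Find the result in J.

5.06e6 × 3.78e-6 = 19.1268 J

19.1268 J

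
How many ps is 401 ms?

401000000000 ps

milli = 1e-3, pico = 1e-12; factor is 1e9.
401 × 1e9 = 401000000000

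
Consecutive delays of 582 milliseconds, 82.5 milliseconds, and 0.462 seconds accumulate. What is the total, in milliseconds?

1126.5 milliseconds

In milliseconds:
  582 milliseconds → 582
  82.5 milliseconds → 82.5
  0.462 seconds = 0.462e3 milliseconds = 462
Sum: 582 + 82.5 + 462 = 1126.5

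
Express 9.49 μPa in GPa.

micro = 10^-6, giga = 10^9; factor is 10^-15.
9.49 × 10^-15 = 0.00000000000000949

0.00000000000000949 GPa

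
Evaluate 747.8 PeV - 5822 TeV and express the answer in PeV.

In PeV:
  747.8 PeV → 747.8
  5822 TeV = 5822 × 10^-3 PeV = 5.822
Difference: 747.8 - 5.822 = 741.978

741.978 PeV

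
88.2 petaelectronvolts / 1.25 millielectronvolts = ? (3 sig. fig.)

70600000000000000000

(88.2 × 10¹⁵) / (1.25 × 10⁻³) = 70.56 × 10¹⁸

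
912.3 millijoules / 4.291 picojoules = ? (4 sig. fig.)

212600000000

(912.3 × 10^-3) / (4.291 × 10^-12) = 212.61 × 10^9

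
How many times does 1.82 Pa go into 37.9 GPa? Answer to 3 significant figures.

20800000000

(37.9e9) / (1.82) = 20.82e9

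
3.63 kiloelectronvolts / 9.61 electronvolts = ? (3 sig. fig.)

(3.63e3) / (9.61) = 0.3777e3

378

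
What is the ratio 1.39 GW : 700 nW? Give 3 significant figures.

(1.39e9) / (700e-9) = 0.001986e18

1990000000000000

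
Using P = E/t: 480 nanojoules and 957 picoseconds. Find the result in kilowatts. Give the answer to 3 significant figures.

0.502 kilowatts

(480 × 10⁻⁹) / (957 × 10⁻¹²) = 0.50157 × 10³ W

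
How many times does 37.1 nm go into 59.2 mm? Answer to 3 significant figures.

(59.2 × 10⁻³) / (37.1 × 10⁻⁹) = 1.596 × 10⁶

1600000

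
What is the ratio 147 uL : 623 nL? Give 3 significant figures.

(147 × 10⁻⁶) / (623 × 10⁻⁹) = 0.236 × 10³

236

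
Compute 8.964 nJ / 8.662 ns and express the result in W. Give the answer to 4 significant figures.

1.035 W

(8.964e-9) / (8.662e-9) = 1.03486 W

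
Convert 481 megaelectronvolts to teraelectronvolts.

mega = 1e6, tera = 1e12; factor is 1e-6.
481 × 1e-6 = 0.000481

0.000481 teraelectronvolts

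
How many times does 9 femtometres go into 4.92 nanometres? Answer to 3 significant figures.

(4.92 × 10^-9) / (9 × 10^-15) = 0.5467 × 10^6

547000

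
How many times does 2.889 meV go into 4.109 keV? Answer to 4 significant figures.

(4.109 × 10³) / (2.889 × 10⁻³) = 1.4223 × 10⁶

1422000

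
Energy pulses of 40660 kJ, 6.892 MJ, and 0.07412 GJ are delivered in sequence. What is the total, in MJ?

121.672 MJ

In MJ:
  40660 kJ = 40660 × 10⁻³ MJ = 40.66
  6.892 MJ → 6.892
  0.07412 GJ = 0.07412 × 10³ MJ = 74.12
Sum: 40.66 + 6.892 + 74.12 = 121.672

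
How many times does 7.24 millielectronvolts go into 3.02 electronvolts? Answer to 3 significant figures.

417

(3.02) / (7.24e-3) = 0.4171e3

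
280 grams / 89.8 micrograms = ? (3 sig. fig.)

3120000

(280) / (89.8 × 10^-6) = 3.118 × 10^6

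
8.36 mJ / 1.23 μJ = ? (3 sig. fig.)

(8.36 × 10^-3) / (1.23 × 10^-6) = 6.797 × 10^3

6800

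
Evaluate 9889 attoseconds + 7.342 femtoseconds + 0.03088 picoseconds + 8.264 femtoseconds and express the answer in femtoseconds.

In femtoseconds:
  9889 attoseconds = 9889 × 10^-3 femtoseconds = 9.889
  7.342 femtoseconds → 7.342
  0.03088 picoseconds = 0.03088 × 10^3 femtoseconds = 30.88
  8.264 femtoseconds → 8.264
Sum: 9.889 + 7.342 + 30.88 + 8.264 = 56.375

56.375 femtoseconds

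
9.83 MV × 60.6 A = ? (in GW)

9.83 × 10^6 × 60.6 = 595.698 × 10^6 W

0.595698 GW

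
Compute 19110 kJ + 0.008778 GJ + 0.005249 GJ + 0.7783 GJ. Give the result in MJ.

811.437 MJ

In MJ:
  19110 kJ = 19110 × 10^-3 MJ = 19.11
  0.008778 GJ = 0.008778 × 10^3 MJ = 8.778
  0.005249 GJ = 0.005249 × 10^3 MJ = 5.249
  0.7783 GJ = 0.7783 × 10^3 MJ = 778.3
Sum: 19.11 + 8.778 + 5.249 + 778.3 = 811.437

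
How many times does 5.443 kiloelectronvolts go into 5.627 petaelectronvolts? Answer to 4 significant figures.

(5.627 × 10¹⁵) / (5.443 × 10³) = 1.0338 × 10¹²

1034000000000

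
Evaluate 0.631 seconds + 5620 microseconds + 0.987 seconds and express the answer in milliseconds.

1623.62 milliseconds

In milliseconds:
  0.631 seconds = 0.631e3 milliseconds = 631
  5620 microseconds = 5620e-3 milliseconds = 5.62
  0.987 seconds = 0.987e3 milliseconds = 987
Sum: 631 + 5.62 + 987 = 1623.62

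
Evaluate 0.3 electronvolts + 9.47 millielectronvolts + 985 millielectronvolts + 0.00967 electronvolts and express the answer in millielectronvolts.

1304.14 millielectronvolts

In millielectronvolts:
  0.3 electronvolts = 0.3 × 10^3 millielectronvolts = 300
  9.47 millielectronvolts → 9.47
  985 millielectronvolts → 985
  0.00967 electronvolts = 0.00967 × 10^3 millielectronvolts = 9.67
Sum: 300 + 9.47 + 985 + 9.67 = 1304.14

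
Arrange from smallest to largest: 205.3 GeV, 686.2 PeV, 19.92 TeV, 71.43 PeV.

205.3 GeV < 19.92 TeV < 71.43 PeV < 686.2 PeV

205.3 GeV = 205300000000 eV
686.2 PeV = 686200000000000000 eV
19.92 TeV = 19920000000000 eV
71.43 PeV = 71430000000000000 eV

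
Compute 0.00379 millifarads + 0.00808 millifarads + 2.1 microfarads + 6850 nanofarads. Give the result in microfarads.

In microfarads:
  0.00379 millifarads = 0.00379 × 10^3 microfarads = 3.79
  0.00808 millifarads = 0.00808 × 10^3 microfarads = 8.08
  2.1 microfarads → 2.1
  6850 nanofarads = 6850 × 10^-3 microfarads = 6.85
Sum: 3.79 + 8.08 + 2.1 + 6.85 = 20.82

20.82 microfarads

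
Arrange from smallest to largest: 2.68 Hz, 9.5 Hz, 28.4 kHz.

2.68 Hz < 9.5 Hz < 28.4 kHz

2.68 Hz = 2.68 Hz
9.5 Hz = 9.5 Hz
28.4 kHz = 28400 Hz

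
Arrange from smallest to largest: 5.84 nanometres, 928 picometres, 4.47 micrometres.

928 picometres < 5.84 nanometres < 4.47 micrometres

5.84 nanometres = 0.00000000584 metres
928 picometres = 0.000000000928 metres
4.47 micrometres = 0.00000447 metres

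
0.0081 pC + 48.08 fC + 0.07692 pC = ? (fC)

In fC:
  0.0081 pC = 0.0081 × 10³ fC = 8.1
  48.08 fC → 48.08
  0.07692 pC = 0.07692 × 10³ fC = 76.92
Sum: 8.1 + 48.08 + 76.92 = 133.1

133.1 fC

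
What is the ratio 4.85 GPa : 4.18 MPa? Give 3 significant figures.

1160

(4.85 × 10⁹) / (4.18 × 10⁶) = 1.16 × 10³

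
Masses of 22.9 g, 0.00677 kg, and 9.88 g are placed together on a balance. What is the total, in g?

39.55 g

In g:
  22.9 g → 22.9
  0.00677 kg = 0.00677e3 g = 6.77
  9.88 g → 9.88
Sum: 22.9 + 6.77 + 9.88 = 39.55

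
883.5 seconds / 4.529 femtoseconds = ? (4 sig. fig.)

195100000000000000

(883.5) / (4.529 × 10^-15) = 195.08 × 10^15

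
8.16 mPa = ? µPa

8160 µPa

milli = 10⁻³, micro = 10⁻⁶; factor is 10³.
8.16 × 10³ = 8160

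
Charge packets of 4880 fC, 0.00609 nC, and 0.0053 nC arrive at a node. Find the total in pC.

In pC:
  4880 fC = 4880 × 10^-3 pC = 4.88
  0.00609 nC = 0.00609 × 10^3 pC = 6.09
  0.0053 nC = 0.0053 × 10^3 pC = 5.3
Sum: 4.88 + 6.09 + 5.3 = 16.27

16.27 pC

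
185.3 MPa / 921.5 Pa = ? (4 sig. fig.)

(185.3e6) / (921.5) = 0.20109e6

201100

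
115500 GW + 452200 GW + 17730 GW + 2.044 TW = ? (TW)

587.474 TW

In TW:
  115500 GW = 115500 × 10⁻³ TW = 115.5
  452200 GW = 452200 × 10⁻³ TW = 452.2
  17730 GW = 17730 × 10⁻³ TW = 17.73
  2.044 TW → 2.044
Sum: 115.5 + 452.2 + 17.73 + 2.044 = 587.474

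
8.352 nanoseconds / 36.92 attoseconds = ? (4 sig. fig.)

(8.352e-9) / (36.92e-18) = 0.22622e9

226200000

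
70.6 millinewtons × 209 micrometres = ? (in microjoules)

70.6 × 10^-3 × 209 × 10^-6 = 14755.4 × 10^-9 J

14.7554 microjoules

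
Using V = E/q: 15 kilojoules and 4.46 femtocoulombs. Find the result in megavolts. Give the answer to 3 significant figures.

3360000000000 megavolts

(15 × 10³) / (4.46 × 10⁻¹⁵) = 3.3632 × 10¹⁸ V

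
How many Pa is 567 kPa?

567000 Pa

kilo = 10³, (no prefix) = 10⁰; factor is 10³.
567 × 10³ = 567000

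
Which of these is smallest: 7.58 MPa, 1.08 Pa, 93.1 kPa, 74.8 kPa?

1.08 Pa

7.58 MPa = 7580000 Pa
1.08 Pa = 1.08 Pa
93.1 kPa = 93100 Pa
74.8 kPa = 74800 Pa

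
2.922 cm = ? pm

centi = 1e-2, pico = 1e-12; factor is 1e10.
2.922 × 1e10 = 29220000000

29220000000 pm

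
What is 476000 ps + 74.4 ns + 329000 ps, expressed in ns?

879.4 ns

In ns:
  476000 ps = 476000e-3 ns = 476
  74.4 ns → 74.4
  329000 ps = 329000e-3 ns = 329
Sum: 476 + 74.4 + 329 = 879.4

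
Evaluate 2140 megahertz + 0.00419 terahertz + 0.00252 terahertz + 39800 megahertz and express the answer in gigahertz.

48.65 gigahertz

In gigahertz:
  2140 megahertz = 2140e-3 gigahertz = 2.14
  0.00419 terahertz = 0.00419e3 gigahertz = 4.19
  0.00252 terahertz = 0.00252e3 gigahertz = 2.52
  39800 megahertz = 39800e-3 gigahertz = 39.8
Sum: 2.14 + 4.19 + 2.52 + 39.8 = 48.65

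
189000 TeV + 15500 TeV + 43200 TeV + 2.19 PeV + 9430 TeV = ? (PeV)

259.32 PeV

In PeV:
  189000 TeV = 189000 × 10⁻³ PeV = 189
  15500 TeV = 15500 × 10⁻³ PeV = 15.5
  43200 TeV = 43200 × 10⁻³ PeV = 43.2
  2.19 PeV → 2.19
  9430 TeV = 9430 × 10⁻³ PeV = 9.43
Sum: 189 + 15.5 + 43.2 + 2.19 + 9.43 = 259.32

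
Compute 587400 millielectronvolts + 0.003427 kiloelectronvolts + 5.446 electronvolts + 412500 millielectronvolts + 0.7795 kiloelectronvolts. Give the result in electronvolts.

1788.273 electronvolts

In electronvolts:
  587400 millielectronvolts = 587400 × 10⁻³ electronvolts = 587.4
  0.003427 kiloelectronvolts = 0.003427 × 10³ electronvolts = 3.427
  5.446 electronvolts → 5.446
  412500 millielectronvolts = 412500 × 10⁻³ electronvolts = 412.5
  0.7795 kiloelectronvolts = 0.7795 × 10³ electronvolts = 779.5
Sum: 587.4 + 3.427 + 5.446 + 412.5 + 779.5 = 1788.273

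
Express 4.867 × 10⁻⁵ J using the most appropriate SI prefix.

48.67 uJ

= 48.67 × 10⁻⁶ J; 10⁻⁶ is micro.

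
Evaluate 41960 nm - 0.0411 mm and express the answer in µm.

0.86 µm

In µm:
  41960 nm = 41960 × 10^-3 µm = 41.96
  0.0411 mm = 0.0411 × 10^3 µm = 41.1
Difference: 41.96 - 41.1 = 0.86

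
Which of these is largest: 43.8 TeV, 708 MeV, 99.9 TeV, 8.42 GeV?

43.8 TeV = 43800000000000 eV
708 MeV = 708000000 eV
99.9 TeV = 99900000000000 eV
8.42 GeV = 8420000000 eV

99.9 TeV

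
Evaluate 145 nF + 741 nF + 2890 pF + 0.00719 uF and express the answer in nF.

896.08 nF

In nF:
  145 nF → 145
  741 nF → 741
  2890 pF = 2890 × 10^-3 nF = 2.89
  0.00719 uF = 0.00719 × 10^3 nF = 7.19
Sum: 145 + 741 + 2.89 + 7.19 = 896.08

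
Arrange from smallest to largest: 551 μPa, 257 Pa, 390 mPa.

551 μPa = 0.000551 Pa
257 Pa = 257 Pa
390 mPa = 0.39 Pa

551 μPa < 390 mPa < 257 Pa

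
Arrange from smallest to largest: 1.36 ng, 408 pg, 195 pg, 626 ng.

195 pg < 408 pg < 1.36 ng < 626 ng

1.36 ng = 0.00000000136 g
408 pg = 0.000000000408 g
195 pg = 0.000000000195 g
626 ng = 0.000000626 g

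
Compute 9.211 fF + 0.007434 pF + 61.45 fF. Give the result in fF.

78.095 fF

In fF:
  9.211 fF → 9.211
  0.007434 pF = 0.007434e3 fF = 7.434
  61.45 fF → 61.45
Sum: 9.211 + 7.434 + 61.45 = 78.095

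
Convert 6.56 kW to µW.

6560000000 µW

kilo = 1e3, micro = 1e-6; factor is 1e9.
6.56 × 1e9 = 6560000000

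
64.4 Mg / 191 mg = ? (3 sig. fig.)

337000000

(64.4e6) / (191e-3) = 0.3372e9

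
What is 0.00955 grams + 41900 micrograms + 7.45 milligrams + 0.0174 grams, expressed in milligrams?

76.3 milligrams

In milligrams:
  0.00955 grams = 0.00955 × 10^3 milligrams = 9.55
  41900 micrograms = 41900 × 10^-3 milligrams = 41.9
  7.45 milligrams → 7.45
  0.0174 grams = 0.0174 × 10^3 milligrams = 17.4
Sum: 9.55 + 41.9 + 7.45 + 17.4 = 76.3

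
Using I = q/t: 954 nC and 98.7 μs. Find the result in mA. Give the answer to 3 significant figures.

9.67 mA

(954 × 10⁻⁹) / (98.7 × 10⁻⁶) = 9.6657 × 10⁻³ A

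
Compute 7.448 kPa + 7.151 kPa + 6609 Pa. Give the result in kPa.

In kPa:
  7.448 kPa → 7.448
  7.151 kPa → 7.151
  6609 Pa = 6609 × 10⁻³ kPa = 6.609
Sum: 7.448 + 7.151 + 6.609 = 21.208

21.208 kPa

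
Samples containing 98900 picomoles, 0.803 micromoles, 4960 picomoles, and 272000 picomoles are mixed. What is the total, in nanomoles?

1178.86 nanomoles

In nanomoles:
  98900 picomoles = 98900 × 10^-3 nanomoles = 98.9
  0.803 micromoles = 0.803 × 10^3 nanomoles = 803
  4960 picomoles = 4960 × 10^-3 nanomoles = 4.96
  272000 picomoles = 272000 × 10^-3 nanomoles = 272
Sum: 98.9 + 803 + 4.96 + 272 = 1178.86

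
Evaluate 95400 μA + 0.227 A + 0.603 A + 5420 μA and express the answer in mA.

930.82 mA

In mA:
  95400 μA = 95400 × 10⁻³ mA = 95.4
  0.227 A = 0.227 × 10³ mA = 227
  0.603 A = 0.603 × 10³ mA = 603
  5420 μA = 5420 × 10⁻³ mA = 5.42
Sum: 95.4 + 227 + 603 + 5.42 = 930.82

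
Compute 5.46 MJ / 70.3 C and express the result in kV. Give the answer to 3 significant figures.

(5.46e6) / (70.3) = 0.077667e6 V

77.7 kV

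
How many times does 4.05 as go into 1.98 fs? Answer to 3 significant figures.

489

(1.98 × 10⁻¹⁵) / (4.05 × 10⁻¹⁸) = 0.4889 × 10³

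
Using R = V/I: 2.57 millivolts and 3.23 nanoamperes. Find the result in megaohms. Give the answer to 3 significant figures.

0.796 megaohms

(2.57e-3) / (3.23e-9) = 0.79567e6 Ω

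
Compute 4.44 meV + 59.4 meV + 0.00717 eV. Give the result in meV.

In meV:
  4.44 meV → 4.44
  59.4 meV → 59.4
  0.00717 eV = 0.00717 × 10^3 meV = 7.17
Sum: 4.44 + 59.4 + 7.17 = 71.01

71.01 meV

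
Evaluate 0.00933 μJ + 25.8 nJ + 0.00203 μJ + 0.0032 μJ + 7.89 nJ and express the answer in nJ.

In nJ:
  0.00933 μJ = 0.00933 × 10^3 nJ = 9.33
  25.8 nJ → 25.8
  0.00203 μJ = 0.00203 × 10^3 nJ = 2.03
  0.0032 μJ = 0.0032 × 10^3 nJ = 3.2
  7.89 nJ → 7.89
Sum: 9.33 + 25.8 + 2.03 + 3.2 + 7.89 = 48.25

48.25 nJ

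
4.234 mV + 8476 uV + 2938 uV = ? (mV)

In mV:
  4.234 mV → 4.234
  8476 uV = 8476 × 10⁻³ mV = 8.476
  2938 uV = 2938 × 10⁻³ mV = 2.938
Sum: 4.234 + 8.476 + 2.938 = 15.648

15.648 mV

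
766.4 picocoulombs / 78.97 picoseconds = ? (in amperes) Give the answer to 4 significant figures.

(766.4 × 10⁻¹²) / (78.97 × 10⁻¹²) = 9.70495 A

9.705 amperes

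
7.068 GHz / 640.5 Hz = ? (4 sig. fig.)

11040000

(7.068 × 10⁹) / (640.5) = 0.011035 × 10⁹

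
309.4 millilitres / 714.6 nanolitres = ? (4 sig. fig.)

(309.4 × 10^-3) / (714.6 × 10^-9) = 0.43297 × 10^6

433000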